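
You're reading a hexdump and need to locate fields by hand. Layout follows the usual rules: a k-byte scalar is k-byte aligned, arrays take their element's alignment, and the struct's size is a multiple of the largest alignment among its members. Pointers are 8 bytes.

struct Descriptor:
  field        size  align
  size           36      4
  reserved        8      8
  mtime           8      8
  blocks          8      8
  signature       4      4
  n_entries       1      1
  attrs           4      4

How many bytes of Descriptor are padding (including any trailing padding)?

size at 0 (size 36, align 4) → ends 36
pad 4 to align 8 for reserved
reserved at 40 (size 8, align 8) → ends 48
mtime at 48 (size 8, align 8) → ends 56
blocks at 56 (size 8, align 8) → ends 64
signature at 64 (size 4, align 4) → ends 68
n_entries at 68 (size 1, align 1) → ends 69
pad 3 to align 4 for attrs
attrs at 72 (size 4, align 4) → ends 76
tail pad 4 to reach multiple of 8
total 80 bytes, alignment 8
data bytes 69, size 80 → padding 11

11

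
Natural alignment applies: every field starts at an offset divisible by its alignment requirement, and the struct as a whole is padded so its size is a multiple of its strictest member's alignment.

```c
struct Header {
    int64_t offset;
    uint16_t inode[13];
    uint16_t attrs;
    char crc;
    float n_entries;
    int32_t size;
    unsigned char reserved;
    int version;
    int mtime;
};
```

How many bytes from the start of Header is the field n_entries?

40

offset at 0 (size 8, align 8) → ends 8
inode at 8 (size 26, align 2) → ends 34
attrs at 34 (size 2, align 2) → ends 36
crc at 36 (size 1, align 1) → ends 37
pad 3 to align 4 for n_entries
n_entries at 40 (size 4, align 4) → ends 44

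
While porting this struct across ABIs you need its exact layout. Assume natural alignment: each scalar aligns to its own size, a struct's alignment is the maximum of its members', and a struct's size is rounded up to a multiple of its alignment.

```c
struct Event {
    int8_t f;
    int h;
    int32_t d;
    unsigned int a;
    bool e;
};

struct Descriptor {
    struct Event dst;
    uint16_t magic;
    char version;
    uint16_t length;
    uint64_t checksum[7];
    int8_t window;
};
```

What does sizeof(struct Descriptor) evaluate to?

96 bytes

Event: 0..1  f  (1B, 1-aligned); 1..4  -- padding (3B); 4..8  h  (4B, 4-aligned); 8..12  d  (4B, 4-aligned); 12..16  a  (4B, 4-aligned); 16..17  e  (1B, 1-aligned); 17..20  -- tail padding (3B); sizeof = 20, alignof = 4
0..20  dst  (20B, 4-aligned)
20..22  magic  (2B, 2-aligned)
22..23  version  (1B, 1-aligned)
23..24  -- padding (1B)
24..26  length  (2B, 2-aligned)
26..32  -- padding (6B)
32..88  checksum  (56B, 8-aligned)
88..89  window  (1B, 1-aligned)
89..96  -- tail padding (7B)
sizeof = 96, alignof = 8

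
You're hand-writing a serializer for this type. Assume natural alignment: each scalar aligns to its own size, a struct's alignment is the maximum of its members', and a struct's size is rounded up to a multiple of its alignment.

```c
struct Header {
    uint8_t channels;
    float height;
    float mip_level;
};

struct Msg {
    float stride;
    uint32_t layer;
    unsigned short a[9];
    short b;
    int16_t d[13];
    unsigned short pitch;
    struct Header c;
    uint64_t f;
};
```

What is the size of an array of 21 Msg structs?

Header: @0: channels [1B, align 1] → 1; +3 pad (align 4); @4: height [4B, align 4] → 8; @8: mip_level [4B, align 4] → 12; size 12, align 4
@0: stride [4B, align 4] → 4
@4: layer [4B, align 4] → 8
@8: a [18B, align 2] → 26
@26: b [2B, align 2] → 28
@28: d [26B, align 2] → 54
@54: pitch [2B, align 2] → 56
@56: c [12B, align 4] → 68
+4 pad (align 8)
@72: f [8B, align 8] → 80
size 80, align 8
array of 21: 21 × 80 = 1680

1680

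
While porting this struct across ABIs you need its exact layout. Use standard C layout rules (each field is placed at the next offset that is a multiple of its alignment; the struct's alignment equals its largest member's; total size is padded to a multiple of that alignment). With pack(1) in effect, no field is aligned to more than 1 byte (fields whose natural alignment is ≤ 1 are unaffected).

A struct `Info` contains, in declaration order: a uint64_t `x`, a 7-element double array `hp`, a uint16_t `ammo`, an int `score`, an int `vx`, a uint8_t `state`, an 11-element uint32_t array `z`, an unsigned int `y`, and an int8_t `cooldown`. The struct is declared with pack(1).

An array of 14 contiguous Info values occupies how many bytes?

1736

0..8  x  (8B, 1-aligned)
8..64  hp  (56B, 1-aligned)
64..66  ammo  (2B, 1-aligned)
66..70  score  (4B, 1-aligned)
70..74  vx  (4B, 1-aligned)
74..75  state  (1B, 1-aligned)
75..119  z  (44B, 1-aligned)
119..123  y  (4B, 1-aligned)
123..124  cooldown  (1B, 1-aligned)
sizeof = 124, alignof = 1
array of 14: 14 × 124 = 1736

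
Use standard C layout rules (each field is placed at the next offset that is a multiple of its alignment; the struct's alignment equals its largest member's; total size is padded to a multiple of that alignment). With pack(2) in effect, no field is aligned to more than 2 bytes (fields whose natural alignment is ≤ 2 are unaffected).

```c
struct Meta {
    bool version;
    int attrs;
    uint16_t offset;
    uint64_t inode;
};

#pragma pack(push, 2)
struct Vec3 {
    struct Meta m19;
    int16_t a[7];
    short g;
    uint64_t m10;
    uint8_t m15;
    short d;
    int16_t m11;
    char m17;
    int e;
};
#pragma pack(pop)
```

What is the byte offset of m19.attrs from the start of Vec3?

4

Meta: @0: version [1B, align 1] → 1; +3 pad (align 4); @4: attrs [4B, align 4] → 8; @8: offset [2B, align 2] → 10; +6 pad (align 8); @16: inode [8B, align 8] → 24; size 24, align 8
@0: m19 [24B, align 2] → 24
within Meta: attrs at 4
0 + 4 = 4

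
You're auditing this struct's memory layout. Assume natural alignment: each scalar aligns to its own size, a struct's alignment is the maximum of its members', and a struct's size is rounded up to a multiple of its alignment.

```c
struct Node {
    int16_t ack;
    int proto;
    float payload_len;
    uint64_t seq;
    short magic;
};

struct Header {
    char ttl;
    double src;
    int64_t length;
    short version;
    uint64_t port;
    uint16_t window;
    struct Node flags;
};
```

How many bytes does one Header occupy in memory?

Node: 0..2  ack  (2B, 2-aligned); 2..4  -- padding (2B); 4..8  proto  (4B, 4-aligned); 8..12  payload_len  (4B, 4-aligned); 12..16  -- padding (4B); 16..24  seq  (8B, 8-aligned); 24..26  magic  (2B, 2-aligned); 26..32  -- tail padding (6B); sizeof = 32, alignof = 8
0..1  ttl  (1B, 1-aligned)
1..8  -- padding (7B)
8..16  src  (8B, 8-aligned)
16..24  length  (8B, 8-aligned)
24..26  version  (2B, 2-aligned)
26..32  -- padding (6B)
32..40  port  (8B, 8-aligned)
40..42  window  (2B, 2-aligned)
42..48  -- padding (6B)
48..80  flags  (32B, 8-aligned)
sizeof = 80, alignof = 8

80 bytes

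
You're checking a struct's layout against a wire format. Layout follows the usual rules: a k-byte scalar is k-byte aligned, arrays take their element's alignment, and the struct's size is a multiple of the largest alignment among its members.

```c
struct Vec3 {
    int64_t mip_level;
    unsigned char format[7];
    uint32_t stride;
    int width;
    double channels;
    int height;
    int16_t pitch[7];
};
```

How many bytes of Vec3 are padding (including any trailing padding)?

7

0..8  mip_level  (8B, 8-aligned)
8..15  format  (7B, 1-aligned)
15..16  -- padding (1B)
16..20  stride  (4B, 4-aligned)
20..24  width  (4B, 4-aligned)
24..32  channels  (8B, 8-aligned)
32..36  height  (4B, 4-aligned)
36..50  pitch  (14B, 2-aligned)
50..56  -- tail padding (6B)
sizeof = 56, alignof = 8
data bytes 49, size 56 → padding 7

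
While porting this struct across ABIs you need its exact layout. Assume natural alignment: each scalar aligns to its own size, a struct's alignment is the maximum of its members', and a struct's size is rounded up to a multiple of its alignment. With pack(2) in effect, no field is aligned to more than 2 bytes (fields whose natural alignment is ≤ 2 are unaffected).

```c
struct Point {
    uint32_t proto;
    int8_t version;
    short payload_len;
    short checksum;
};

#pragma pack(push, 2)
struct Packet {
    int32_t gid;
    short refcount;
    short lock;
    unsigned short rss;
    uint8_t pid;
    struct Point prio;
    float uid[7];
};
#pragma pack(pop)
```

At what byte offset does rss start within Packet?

8

Point: 0..4  proto  (4B, 4-aligned); 4..5  version  (1B, 1-aligned); 5..6  -- padding (1B); 6..8  payload_len  (2B, 2-aligned); 8..10  checksum  (2B, 2-aligned); 10..12  -- tail padding (2B); sizeof = 12, alignof = 4
0..4  gid  (4B, 2-aligned)
4..6  refcount  (2B, 2-aligned)
6..8  lock  (2B, 2-aligned)
8..10  rss  (2B, 2-aligned)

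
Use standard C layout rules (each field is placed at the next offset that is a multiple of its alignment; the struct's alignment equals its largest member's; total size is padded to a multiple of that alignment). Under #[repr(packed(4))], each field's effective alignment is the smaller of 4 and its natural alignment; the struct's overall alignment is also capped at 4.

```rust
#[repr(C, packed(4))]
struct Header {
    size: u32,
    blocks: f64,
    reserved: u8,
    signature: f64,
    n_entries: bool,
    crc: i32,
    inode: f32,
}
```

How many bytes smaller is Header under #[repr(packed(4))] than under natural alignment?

12

natural layout:
  size at 0 (size 4, align 4) → ends 4
  pad 4 to align 8 for blocks
  blocks at 8 (size 8, align 8) → ends 16
  reserved at 16 (size 1, align 1) → ends 17
  pad 7 to align 8 for signature
  signature at 24 (size 8, align 8) → ends 32
  n_entries at 32 (size 1, align 1) → ends 33
  pad 3 to align 4 for crc
  crc at 36 (size 4, align 4) → ends 40
  inode at 40 (size 4, align 4) → ends 44
  tail pad 4 to reach multiple of 8
  total 48 bytes, alignment 8
packed(4) layout:
  size at 0 (size 4, align 4) → ends 4
  blocks at 4 (size 8, align 4) → ends 12
  reserved at 12 (size 1, align 1) → ends 13
  pad 3 to align 4 for signature
  signature at 16 (size 8, align 4) → ends 24
  n_entries at 24 (size 1, align 1) → ends 25
  pad 3 to align 4 for crc
  crc at 28 (size 4, align 4) → ends 32
  inode at 32 (size 4, align 4) → ends 36
  total 36 bytes, alignment 4
48 − 36 = 12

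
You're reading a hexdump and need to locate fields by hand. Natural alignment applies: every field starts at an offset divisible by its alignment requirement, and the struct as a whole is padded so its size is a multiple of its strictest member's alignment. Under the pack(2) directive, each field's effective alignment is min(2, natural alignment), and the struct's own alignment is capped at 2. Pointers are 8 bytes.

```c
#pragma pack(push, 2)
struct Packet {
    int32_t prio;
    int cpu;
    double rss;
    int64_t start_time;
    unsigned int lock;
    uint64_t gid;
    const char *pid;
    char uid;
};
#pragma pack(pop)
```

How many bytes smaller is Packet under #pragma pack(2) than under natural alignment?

10

natural layout:
  0..4  prio  (4B, 4-aligned)
  4..8  cpu  (4B, 4-aligned)
  8..16  rss  (8B, 8-aligned)
  16..24  start_time  (8B, 8-aligned)
  24..28  lock  (4B, 4-aligned)
  28..32  -- padding (4B)
  32..40  gid  (8B, 8-aligned)
  40..48  pid  (8B, 8-aligned)
  48..49  uid  (1B, 1-aligned)
  49..56  -- tail padding (7B)
  sizeof = 56, alignof = 8
packed(2) layout:
  0..4  prio  (4B, 2-aligned)
  4..8  cpu  (4B, 2-aligned)
  8..16  rss  (8B, 2-aligned)
  16..24  start_time  (8B, 2-aligned)
  24..28  lock  (4B, 2-aligned)
  28..36  gid  (8B, 2-aligned)
  36..44  pid  (8B, 2-aligned)
  44..45  uid  (1B, 1-aligned)
  45..46  -- tail padding (1B)
  sizeof = 46, alignof = 2
56 − 46 = 10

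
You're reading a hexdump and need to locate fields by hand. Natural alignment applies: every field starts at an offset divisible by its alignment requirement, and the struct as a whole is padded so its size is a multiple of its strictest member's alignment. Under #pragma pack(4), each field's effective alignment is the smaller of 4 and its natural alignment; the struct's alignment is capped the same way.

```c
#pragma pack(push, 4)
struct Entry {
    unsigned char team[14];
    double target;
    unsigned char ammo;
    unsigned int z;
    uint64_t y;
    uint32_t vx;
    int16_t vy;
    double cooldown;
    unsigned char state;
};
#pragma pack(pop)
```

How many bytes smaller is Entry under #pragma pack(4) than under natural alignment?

natural layout:
  team at 0 (size 14, align 1) → ends 14
  pad 2 to align 8 for target
  target at 16 (size 8, align 8) → ends 24
  ammo at 24 (size 1, align 1) → ends 25
  pad 3 to align 4 for z
  z at 28 (size 4, align 4) → ends 32
  y at 32 (size 8, align 8) → ends 40
  vx at 40 (size 4, align 4) → ends 44
  vy at 44 (size 2, align 2) → ends 46
  pad 2 to align 8 for cooldown
  cooldown at 48 (size 8, align 8) → ends 56
  state at 56 (size 1, align 1) → ends 57
  tail pad 7 to reach multiple of 8
  total 64 bytes, alignment 8
packed(4) layout:
  team at 0 (size 14, align 1) → ends 14
  pad 2 to align 4 for target
  target at 16 (size 8, align 4) → ends 24
  ammo at 24 (size 1, align 1) → ends 25
  pad 3 to align 4 for z
  z at 28 (size 4, align 4) → ends 32
  y at 32 (size 8, align 4) → ends 40
  vx at 40 (size 4, align 4) → ends 44
  vy at 44 (size 2, align 2) → ends 46
  pad 2 to align 4 for cooldown
  cooldown at 48 (size 8, align 4) → ends 56
  state at 56 (size 1, align 1) → ends 57
  tail pad 3 to reach multiple of 4
  total 60 bytes, alignment 4
64 − 60 = 4

4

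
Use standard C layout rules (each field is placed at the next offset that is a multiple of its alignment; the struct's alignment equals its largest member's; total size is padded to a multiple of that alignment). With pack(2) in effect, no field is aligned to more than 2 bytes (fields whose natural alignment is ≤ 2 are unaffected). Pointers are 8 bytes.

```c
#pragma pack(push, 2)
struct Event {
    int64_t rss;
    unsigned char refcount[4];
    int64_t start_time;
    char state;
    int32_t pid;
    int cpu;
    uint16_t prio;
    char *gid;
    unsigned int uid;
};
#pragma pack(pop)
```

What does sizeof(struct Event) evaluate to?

44 bytes

0..8  rss  (8B, 2-aligned)
8..12  refcount  (4B, 1-aligned)
12..20  start_time  (8B, 2-aligned)
20..21  state  (1B, 1-aligned)
21..22  -- padding (1B)
22..26  pid  (4B, 2-aligned)
26..30  cpu  (4B, 2-aligned)
30..32  prio  (2B, 2-aligned)
32..40  gid  (8B, 2-aligned)
40..44  uid  (4B, 2-aligned)
sizeof = 44, alignof = 2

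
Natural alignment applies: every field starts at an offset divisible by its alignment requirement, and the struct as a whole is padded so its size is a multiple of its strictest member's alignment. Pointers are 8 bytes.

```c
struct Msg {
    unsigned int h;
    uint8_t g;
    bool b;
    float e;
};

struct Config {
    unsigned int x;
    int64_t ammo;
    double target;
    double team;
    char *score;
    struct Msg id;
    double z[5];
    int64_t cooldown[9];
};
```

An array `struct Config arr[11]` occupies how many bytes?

1848

Msg: @0: h [4B, align 4] → 4; @4: g [1B, align 1] → 5; @5: b [1B, align 1] → 6; +2 pad (align 4); @8: e [4B, align 4] → 12; size 12, align 4
@0: x [4B, align 4] → 4
+4 pad (align 8)
@8: ammo [8B, align 8] → 16
@16: target [8B, align 8] → 24
@24: team [8B, align 8] → 32
@32: score [8B, align 8] → 40
@40: id [12B, align 4] → 52
+4 pad (align 8)
@56: z [40B, align 8] → 96
@96: cooldown [72B, align 8] → 168
size 168, align 8
array of 11: 11 × 168 = 1848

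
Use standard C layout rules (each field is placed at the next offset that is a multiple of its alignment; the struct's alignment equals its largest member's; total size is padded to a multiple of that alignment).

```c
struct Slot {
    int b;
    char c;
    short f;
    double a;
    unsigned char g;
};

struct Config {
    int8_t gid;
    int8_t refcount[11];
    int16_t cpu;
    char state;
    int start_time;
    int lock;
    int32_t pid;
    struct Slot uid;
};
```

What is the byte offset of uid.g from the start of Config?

Slot: b at 0 (size 4, align 4) → ends 4; c at 4 (size 1, align 1) → ends 5; pad 1 to align 2 for f; f at 6 (size 2, align 2) → ends 8; a at 8 (size 8, align 8) → ends 16; g at 16 (size 1, align 1) → ends 17; tail pad 7 to reach multiple of 8; total 24 bytes, alignment 8
gid at 0 (size 1, align 1) → ends 1
refcount at 1 (size 11, align 1) → ends 12
cpu at 12 (size 2, align 2) → ends 14
state at 14 (size 1, align 1) → ends 15
pad 1 to align 4 for start_time
start_time at 16 (size 4, align 4) → ends 20
lock at 20 (size 4, align 4) → ends 24
pid at 24 (size 4, align 4) → ends 28
pad 4 to align 8 for uid
uid at 32 (size 24, align 8) → ends 56
within Slot: g at 16
32 + 16 = 48

48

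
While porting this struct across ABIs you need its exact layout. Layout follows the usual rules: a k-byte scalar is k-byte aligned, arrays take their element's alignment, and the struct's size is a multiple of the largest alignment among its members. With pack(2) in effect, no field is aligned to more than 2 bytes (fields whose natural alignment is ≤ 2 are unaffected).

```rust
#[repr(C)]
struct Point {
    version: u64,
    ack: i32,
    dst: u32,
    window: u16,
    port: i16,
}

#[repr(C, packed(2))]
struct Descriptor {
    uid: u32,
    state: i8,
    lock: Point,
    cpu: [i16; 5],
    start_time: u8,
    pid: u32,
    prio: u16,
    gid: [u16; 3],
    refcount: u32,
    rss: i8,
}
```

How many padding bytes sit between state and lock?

1

Point: version at 0 (size 8, align 8) → ends 8; ack at 8 (size 4, align 4) → ends 12; dst at 12 (size 4, align 4) → ends 16; window at 16 (size 2, align 2) → ends 18; port at 18 (size 2, align 2) → ends 20; tail pad 4 to reach multiple of 8; total 24 bytes, alignment 8
uid at 0 (size 4, align 2) → ends 4
state at 4 (size 1, align 1) → ends 5
pad 1 to align 2 for lock
lock at 6 (size 24, align 2) → ends 30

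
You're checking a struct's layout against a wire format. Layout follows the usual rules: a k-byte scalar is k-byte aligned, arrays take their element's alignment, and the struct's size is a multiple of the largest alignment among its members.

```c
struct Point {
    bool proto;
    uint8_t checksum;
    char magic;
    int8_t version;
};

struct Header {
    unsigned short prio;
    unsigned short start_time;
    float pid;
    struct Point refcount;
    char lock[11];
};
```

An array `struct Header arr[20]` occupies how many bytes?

Point: @0: proto [1B, align 1] → 1; @1: checksum [1B, align 1] → 2; @2: magic [1B, align 1] → 3; @3: version [1B, align 1] → 4; size 4, align 1
@0: prio [2B, align 2] → 2
@2: start_time [2B, align 2] → 4
@4: pid [4B, align 4] → 8
@8: refcount [4B, align 1] → 12
@12: lock [11B, align 1] → 23
+1 tail pad (align 4)
size 24, align 4
array of 20: 20 × 24 = 480

480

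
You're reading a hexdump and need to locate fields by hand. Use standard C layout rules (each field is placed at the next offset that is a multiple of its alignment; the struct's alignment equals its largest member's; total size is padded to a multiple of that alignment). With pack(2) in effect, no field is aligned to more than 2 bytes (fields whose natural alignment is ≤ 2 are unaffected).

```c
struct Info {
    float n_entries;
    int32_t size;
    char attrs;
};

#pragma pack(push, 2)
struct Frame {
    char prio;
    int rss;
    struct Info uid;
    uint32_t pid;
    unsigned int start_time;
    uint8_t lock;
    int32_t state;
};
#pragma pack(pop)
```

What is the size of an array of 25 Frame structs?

800

Info: @0: n_entries [4B, align 4] → 4; @4: size [4B, align 4] → 8; @8: attrs [1B, align 1] → 9; +3 tail pad (align 4); size 12, align 4
@0: prio [1B, align 1] → 1
+1 pad (align 2)
@2: rss [4B, align 2] → 6
@6: uid [12B, align 2] → 18
@18: pid [4B, align 2] → 22
@22: start_time [4B, align 2] → 26
@26: lock [1B, align 1] → 27
+1 pad (align 2)
@28: state [4B, align 2] → 32
size 32, align 2
array of 25: 25 × 32 = 800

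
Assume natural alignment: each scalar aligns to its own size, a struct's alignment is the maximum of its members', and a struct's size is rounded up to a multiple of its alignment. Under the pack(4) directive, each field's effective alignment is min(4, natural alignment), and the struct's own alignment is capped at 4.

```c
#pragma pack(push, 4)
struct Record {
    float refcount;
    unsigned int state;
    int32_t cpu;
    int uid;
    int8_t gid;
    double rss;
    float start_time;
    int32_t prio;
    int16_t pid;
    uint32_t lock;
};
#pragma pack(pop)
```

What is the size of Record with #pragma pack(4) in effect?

refcount at 0 (size 4, align 4) → ends 4
state at 4 (size 4, align 4) → ends 8
cpu at 8 (size 4, align 4) → ends 12
uid at 12 (size 4, align 4) → ends 16
gid at 16 (size 1, align 1) → ends 17
pad 3 to align 4 for rss
rss at 20 (size 8, align 4) → ends 28
start_time at 28 (size 4, align 4) → ends 32
prio at 32 (size 4, align 4) → ends 36
pid at 36 (size 2, align 2) → ends 38
pad 2 to align 4 for lock
lock at 40 (size 4, align 4) → ends 44
total 44 bytes, alignment 4

44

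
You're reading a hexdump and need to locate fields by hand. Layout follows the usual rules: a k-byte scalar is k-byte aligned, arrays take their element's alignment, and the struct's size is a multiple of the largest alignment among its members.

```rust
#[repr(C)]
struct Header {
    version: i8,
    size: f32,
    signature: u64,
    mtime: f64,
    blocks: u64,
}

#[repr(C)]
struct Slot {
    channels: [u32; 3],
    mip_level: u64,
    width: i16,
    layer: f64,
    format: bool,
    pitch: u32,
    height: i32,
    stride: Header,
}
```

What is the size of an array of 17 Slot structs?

1496

Header: @0: version [1B, align 1] → 1; +3 pad (align 4); @4: size [4B, align 4] → 8; @8: signature [8B, align 8] → 16; @16: mtime [8B, align 8] → 24; @24: blocks [8B, align 8] → 32; size 32, align 8
@0: channels [12B, align 4] → 12
+4 pad (align 8)
@16: mip_level [8B, align 8] → 24
@24: width [2B, align 2] → 26
+6 pad (align 8)
@32: layer [8B, align 8] → 40
@40: format [1B, align 1] → 41
+3 pad (align 4)
@44: pitch [4B, align 4] → 48
@48: height [4B, align 4] → 52
+4 pad (align 8)
@56: stride [32B, align 8] → 88
size 88, align 8
array of 17: 17 × 88 = 1496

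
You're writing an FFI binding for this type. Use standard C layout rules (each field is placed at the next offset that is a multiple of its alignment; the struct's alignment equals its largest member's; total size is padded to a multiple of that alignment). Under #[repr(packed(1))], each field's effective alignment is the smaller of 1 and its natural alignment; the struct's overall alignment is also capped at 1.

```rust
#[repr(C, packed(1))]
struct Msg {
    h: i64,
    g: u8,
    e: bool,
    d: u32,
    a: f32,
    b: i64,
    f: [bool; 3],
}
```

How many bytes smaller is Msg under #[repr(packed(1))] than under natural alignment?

11

natural layout:
  @0: h [8B, align 8] → 8
  @8: g [1B, align 1] → 9
  @9: e [1B, align 1] → 10
  +2 pad (align 4)
  @12: d [4B, align 4] → 16
  @16: a [4B, align 4] → 20
  +4 pad (align 8)
  @24: b [8B, align 8] → 32
  @32: f [3B, align 1] → 35
  +5 tail pad (align 8)
  size 40, align 8
packed(1) layout:
  @0: h [8B, align 1] → 8
  @8: g [1B, align 1] → 9
  @9: e [1B, align 1] → 10
  @10: d [4B, align 1] → 14
  @14: a [4B, align 1] → 18
  @18: b [8B, align 1] → 26
  @26: f [3B, align 1] → 29
  size 29, align 1
40 − 29 = 11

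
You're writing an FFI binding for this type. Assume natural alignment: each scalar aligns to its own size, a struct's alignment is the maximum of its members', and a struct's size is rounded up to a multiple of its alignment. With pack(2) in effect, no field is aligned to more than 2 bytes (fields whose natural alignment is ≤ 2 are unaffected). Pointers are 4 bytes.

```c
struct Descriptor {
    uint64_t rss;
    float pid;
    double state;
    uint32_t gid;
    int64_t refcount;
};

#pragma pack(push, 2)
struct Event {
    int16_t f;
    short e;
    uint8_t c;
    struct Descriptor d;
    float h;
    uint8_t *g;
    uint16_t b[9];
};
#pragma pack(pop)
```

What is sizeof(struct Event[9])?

648

Descriptor: @0: rss [8B, align 8] → 8; @8: pid [4B, align 4] → 12; +4 pad (align 8); @16: state [8B, align 8] → 24; @24: gid [4B, align 4] → 28; +4 pad (align 8); @32: refcount [8B, align 8] → 40; size 40, align 8
@0: f [2B, align 2] → 2
@2: e [2B, align 2] → 4
@4: c [1B, align 1] → 5
+1 pad (align 2)
@6: d [40B, align 2] → 46
@46: h [4B, align 2] → 50
@50: g [4B, align 2] → 54
@54: b [18B, align 2] → 72
size 72, align 2
array of 9: 9 × 72 = 648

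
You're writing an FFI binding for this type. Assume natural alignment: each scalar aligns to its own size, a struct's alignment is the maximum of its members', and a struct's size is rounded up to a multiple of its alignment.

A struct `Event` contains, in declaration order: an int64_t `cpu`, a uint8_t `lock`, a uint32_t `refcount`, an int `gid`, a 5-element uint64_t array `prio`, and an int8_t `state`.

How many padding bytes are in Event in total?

cpu at 0 (size 8, align 8) → ends 8
lock at 8 (size 1, align 1) → ends 9
pad 3 to align 4 for refcount
refcount at 12 (size 4, align 4) → ends 16
gid at 16 (size 4, align 4) → ends 20
pad 4 to align 8 for prio
prio at 24 (size 40, align 8) → ends 64
state at 64 (size 1, align 1) → ends 65
tail pad 7 to reach multiple of 8
total 72 bytes, alignment 8
data bytes 58, size 72 → padding 14

14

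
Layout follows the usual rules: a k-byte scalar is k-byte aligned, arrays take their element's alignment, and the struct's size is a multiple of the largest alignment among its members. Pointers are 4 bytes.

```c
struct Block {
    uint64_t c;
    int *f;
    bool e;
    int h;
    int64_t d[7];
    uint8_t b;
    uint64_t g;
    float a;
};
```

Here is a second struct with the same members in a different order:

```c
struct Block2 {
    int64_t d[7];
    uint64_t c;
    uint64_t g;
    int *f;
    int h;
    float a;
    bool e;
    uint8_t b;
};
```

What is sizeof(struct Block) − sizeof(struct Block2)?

16

@0: c [8B, align 8] → 8
@8: f [4B, align 4] → 12
@12: e [1B, align 1] → 13
+3 pad (align 4)
@16: h [4B, align 4] → 20
+4 pad (align 8)
@24: d [56B, align 8] → 80
@80: b [1B, align 1] → 81
+7 pad (align 8)
@88: g [8B, align 8] → 96
@96: a [4B, align 4] → 100
+4 tail pad (align 8)
size 104, align 8
— Block2 —
@0: d [56B, align 8] → 56
@56: c [8B, align 8] → 64
@64: g [8B, align 8] → 72
@72: f [4B, align 4] → 76
@76: h [4B, align 4] → 80
@80: a [4B, align 4] → 84
@84: e [1B, align 1] → 85
@85: b [1B, align 1] → 86
+2 tail pad (align 8)
size 88, align 8
104 − 88 = 16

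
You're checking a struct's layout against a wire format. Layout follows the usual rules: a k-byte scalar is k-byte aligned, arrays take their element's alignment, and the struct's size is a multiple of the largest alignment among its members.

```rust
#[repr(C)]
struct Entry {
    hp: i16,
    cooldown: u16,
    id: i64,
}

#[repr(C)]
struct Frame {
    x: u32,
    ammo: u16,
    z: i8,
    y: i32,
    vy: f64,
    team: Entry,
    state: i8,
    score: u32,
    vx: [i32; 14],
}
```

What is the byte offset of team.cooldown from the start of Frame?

26

Entry: 0..2  hp  (2B, 2-aligned); 2..4  cooldown  (2B, 2-aligned); 4..8  -- padding (4B); 8..16  id  (8B, 8-aligned); sizeof = 16, alignof = 8
0..4  x  (4B, 4-aligned)
4..6  ammo  (2B, 2-aligned)
6..7  z  (1B, 1-aligned)
7..8  -- padding (1B)
8..12  y  (4B, 4-aligned)
12..16  -- padding (4B)
16..24  vy  (8B, 8-aligned)
24..40  team  (16B, 8-aligned)
within Entry: cooldown at 2
24 + 2 = 26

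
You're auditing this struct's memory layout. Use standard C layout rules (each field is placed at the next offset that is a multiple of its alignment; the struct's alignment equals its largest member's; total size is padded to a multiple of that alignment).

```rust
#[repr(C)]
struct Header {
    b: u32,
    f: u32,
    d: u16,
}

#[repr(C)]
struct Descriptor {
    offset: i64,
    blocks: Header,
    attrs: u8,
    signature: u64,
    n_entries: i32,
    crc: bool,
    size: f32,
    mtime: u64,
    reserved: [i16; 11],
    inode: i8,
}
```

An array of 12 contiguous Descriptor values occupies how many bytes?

Header: @0: b [4B, align 4] → 4; @4: f [4B, align 4] → 8; @8: d [2B, align 2] → 10; +2 tail pad (align 4); size 12, align 4
@0: offset [8B, align 8] → 8
@8: blocks [12B, align 4] → 20
@20: attrs [1B, align 1] → 21
+3 pad (align 8)
@24: signature [8B, align 8] → 32
@32: n_entries [4B, align 4] → 36
@36: crc [1B, align 1] → 37
+3 pad (align 4)
@40: size [4B, align 4] → 44
+4 pad (align 8)
@48: mtime [8B, align 8] → 56
@56: reserved [22B, align 2] → 78
@78: inode [1B, align 1] → 79
+1 tail pad (align 8)
size 80, align 8
array of 12: 12 × 80 = 960

960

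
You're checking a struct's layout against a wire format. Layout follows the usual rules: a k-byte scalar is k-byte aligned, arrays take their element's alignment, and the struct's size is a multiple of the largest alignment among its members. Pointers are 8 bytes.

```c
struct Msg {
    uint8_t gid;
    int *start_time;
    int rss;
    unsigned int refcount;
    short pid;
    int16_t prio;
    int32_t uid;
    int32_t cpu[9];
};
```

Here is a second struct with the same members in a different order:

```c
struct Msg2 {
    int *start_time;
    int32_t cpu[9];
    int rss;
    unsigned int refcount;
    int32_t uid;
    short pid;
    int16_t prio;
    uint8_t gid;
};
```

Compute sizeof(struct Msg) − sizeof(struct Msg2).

8

@0: gid [1B, align 1] → 1
+7 pad (align 8)
@8: start_time [8B, align 8] → 16
@16: rss [4B, align 4] → 20
@20: refcount [4B, align 4] → 24
@24: pid [2B, align 2] → 26
@26: prio [2B, align 2] → 28
@28: uid [4B, align 4] → 32
@32: cpu [36B, align 4] → 68
+4 tail pad (align 8)
size 72, align 8
— Msg2 —
@0: start_time [8B, align 8] → 8
@8: cpu [36B, align 4] → 44
@44: rss [4B, align 4] → 48
@48: refcount [4B, align 4] → 52
@52: uid [4B, align 4] → 56
@56: pid [2B, align 2] → 58
@58: prio [2B, align 2] → 60
@60: gid [1B, align 1] → 61
+3 tail pad (align 8)
size 64, align 8
72 − 64 = 8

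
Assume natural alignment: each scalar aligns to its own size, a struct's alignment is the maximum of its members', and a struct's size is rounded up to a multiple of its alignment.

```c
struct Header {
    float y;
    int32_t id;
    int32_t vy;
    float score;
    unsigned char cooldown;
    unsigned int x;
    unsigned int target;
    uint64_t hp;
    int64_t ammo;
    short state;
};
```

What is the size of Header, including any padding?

0..4  y  (4B, 4-aligned)
4..8  id  (4B, 4-aligned)
8..12  vy  (4B, 4-aligned)
12..16  score  (4B, 4-aligned)
16..17  cooldown  (1B, 1-aligned)
17..20  -- padding (3B)
20..24  x  (4B, 4-aligned)
24..28  target  (4B, 4-aligned)
28..32  -- padding (4B)
32..40  hp  (8B, 8-aligned)
40..48  ammo  (8B, 8-aligned)
48..50  state  (2B, 2-aligned)
50..56  -- tail padding (6B)
sizeof = 56, alignof = 8

56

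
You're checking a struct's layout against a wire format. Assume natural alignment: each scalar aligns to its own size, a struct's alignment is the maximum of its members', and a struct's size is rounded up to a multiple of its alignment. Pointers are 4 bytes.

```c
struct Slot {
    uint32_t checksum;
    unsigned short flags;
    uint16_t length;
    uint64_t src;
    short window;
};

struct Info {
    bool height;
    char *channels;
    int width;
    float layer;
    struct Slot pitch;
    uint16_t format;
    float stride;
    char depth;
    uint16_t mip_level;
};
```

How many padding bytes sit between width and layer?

Slot: @0: checksum [4B, align 4] → 4; @4: flags [2B, align 2] → 6; @6: length [2B, align 2] → 8; @8: src [8B, align 8] → 16; @16: window [2B, align 2] → 18; +6 tail pad (align 8); size 24, align 8
@0: height [1B, align 1] → 1
+3 pad (align 4)
@4: channels [4B, align 4] → 8
@8: width [4B, align 4] → 12
@12: layer [4B, align 4] → 16

0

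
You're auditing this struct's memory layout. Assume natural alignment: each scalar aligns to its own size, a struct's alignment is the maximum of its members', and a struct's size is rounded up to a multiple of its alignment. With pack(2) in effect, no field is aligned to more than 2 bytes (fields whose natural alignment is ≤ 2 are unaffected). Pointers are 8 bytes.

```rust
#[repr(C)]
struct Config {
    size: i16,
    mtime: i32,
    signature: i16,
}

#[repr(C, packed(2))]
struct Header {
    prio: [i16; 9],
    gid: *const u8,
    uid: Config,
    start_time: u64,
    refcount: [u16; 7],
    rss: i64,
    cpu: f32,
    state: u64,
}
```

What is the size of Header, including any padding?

80

Config: 0..2  size  (2B, 2-aligned); 2..4  -- padding (2B); 4..8  mtime  (4B, 4-aligned); 8..10  signature  (2B, 2-aligned); 10..12  -- tail padding (2B); sizeof = 12, alignof = 4
0..18  prio  (18B, 2-aligned)
18..26  gid  (8B, 2-aligned)
26..38  uid  (12B, 2-aligned)
38..46  start_time  (8B, 2-aligned)
46..60  refcount  (14B, 2-aligned)
60..68  rss  (8B, 2-aligned)
68..72  cpu  (4B, 2-aligned)
72..80  state  (8B, 2-aligned)
sizeof = 80, alignof = 2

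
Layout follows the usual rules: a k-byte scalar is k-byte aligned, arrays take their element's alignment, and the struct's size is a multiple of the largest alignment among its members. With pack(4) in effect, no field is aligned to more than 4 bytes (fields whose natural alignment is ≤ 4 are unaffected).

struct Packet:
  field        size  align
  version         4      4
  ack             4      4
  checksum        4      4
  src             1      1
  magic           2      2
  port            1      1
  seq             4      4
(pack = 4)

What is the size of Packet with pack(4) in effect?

0..4  version  (4B, 4-aligned)
4..8  ack  (4B, 4-aligned)
8..12  checksum  (4B, 4-aligned)
12..13  src  (1B, 1-aligned)
13..14  -- padding (1B)
14..16  magic  (2B, 2-aligned)
16..17  port  (1B, 1-aligned)
17..20  -- padding (3B)
20..24  seq  (4B, 4-aligned)
sizeof = 24, alignof = 4

24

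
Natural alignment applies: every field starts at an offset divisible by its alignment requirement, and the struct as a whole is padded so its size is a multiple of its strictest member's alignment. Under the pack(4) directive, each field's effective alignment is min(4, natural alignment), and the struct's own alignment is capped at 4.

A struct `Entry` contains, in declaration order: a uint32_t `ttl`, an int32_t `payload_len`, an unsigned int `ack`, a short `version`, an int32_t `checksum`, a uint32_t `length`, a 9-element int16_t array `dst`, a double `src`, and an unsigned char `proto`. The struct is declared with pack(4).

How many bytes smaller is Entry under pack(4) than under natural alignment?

8

natural layout:
  @0: ttl [4B, align 4] → 4
  @4: payload_len [4B, align 4] → 8
  @8: ack [4B, align 4] → 12
  @12: version [2B, align 2] → 14
  +2 pad (align 4)
  @16: checksum [4B, align 4] → 20
  @20: length [4B, align 4] → 24
  @24: dst [18B, align 2] → 42
  +6 pad (align 8)
  @48: src [8B, align 8] → 56
  @56: proto [1B, align 1] → 57
  +7 tail pad (align 8)
  size 64, align 8
packed(4) layout:
  @0: ttl [4B, align 4] → 4
  @4: payload_len [4B, align 4] → 8
  @8: ack [4B, align 4] → 12
  @12: version [2B, align 2] → 14
  +2 pad (align 4)
  @16: checksum [4B, align 4] → 20
  @20: length [4B, align 4] → 24
  @24: dst [18B, align 2] → 42
  +2 pad (align 4)
  @44: src [8B, align 4] → 52
  @52: proto [1B, align 1] → 53
  +3 tail pad (align 4)
  size 56, align 4
64 − 56 = 8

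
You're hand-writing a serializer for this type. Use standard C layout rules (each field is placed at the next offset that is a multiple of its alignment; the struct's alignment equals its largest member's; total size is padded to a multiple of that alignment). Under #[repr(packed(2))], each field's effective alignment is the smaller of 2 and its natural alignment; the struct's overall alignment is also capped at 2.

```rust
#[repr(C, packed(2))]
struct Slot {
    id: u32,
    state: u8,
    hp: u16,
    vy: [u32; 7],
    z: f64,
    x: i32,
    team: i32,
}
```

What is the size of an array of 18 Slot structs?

id at 0 (size 4, align 2) → ends 4
state at 4 (size 1, align 1) → ends 5
pad 1 to align 2 for hp
hp at 6 (size 2, align 2) → ends 8
vy at 8 (size 28, align 2) → ends 36
z at 36 (size 8, align 2) → ends 44
x at 44 (size 4, align 2) → ends 48
team at 48 (size 4, align 2) → ends 52
total 52 bytes, alignment 2
array of 18: 18 × 52 = 936

936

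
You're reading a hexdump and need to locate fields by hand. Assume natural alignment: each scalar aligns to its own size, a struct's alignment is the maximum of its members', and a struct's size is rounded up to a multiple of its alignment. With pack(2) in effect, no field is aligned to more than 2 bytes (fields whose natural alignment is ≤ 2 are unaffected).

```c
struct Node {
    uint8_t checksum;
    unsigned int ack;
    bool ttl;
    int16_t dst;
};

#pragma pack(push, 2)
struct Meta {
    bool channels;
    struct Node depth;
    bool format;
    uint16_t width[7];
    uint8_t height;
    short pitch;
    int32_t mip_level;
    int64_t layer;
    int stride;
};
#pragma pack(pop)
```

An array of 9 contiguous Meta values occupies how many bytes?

Node: 0..1  checksum  (1B, 1-aligned); 1..4  -- padding (3B); 4..8  ack  (4B, 4-aligned); 8..9  ttl  (1B, 1-aligned); 9..10  -- padding (1B); 10..12  dst  (2B, 2-aligned); sizeof = 12, alignof = 4
0..1  channels  (1B, 1-aligned)
1..2  -- padding (1B)
2..14  depth  (12B, 2-aligned)
14..15  format  (1B, 1-aligned)
15..16  -- padding (1B)
16..30  width  (14B, 2-aligned)
30..31  height  (1B, 1-aligned)
31..32  -- padding (1B)
32..34  pitch  (2B, 2-aligned)
34..38  mip_level  (4B, 2-aligned)
38..46  layer  (8B, 2-aligned)
46..50  stride  (4B, 2-aligned)
sizeof = 50, alignof = 2
array of 9: 9 × 50 = 450

450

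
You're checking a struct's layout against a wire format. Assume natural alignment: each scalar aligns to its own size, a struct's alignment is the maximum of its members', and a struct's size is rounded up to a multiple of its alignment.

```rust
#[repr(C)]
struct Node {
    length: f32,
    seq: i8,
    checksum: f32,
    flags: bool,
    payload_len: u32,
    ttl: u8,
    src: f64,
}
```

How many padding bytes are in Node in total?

9

length at 0 (size 4, align 4) → ends 4
seq at 4 (size 1, align 1) → ends 5
pad 3 to align 4 for checksum
checksum at 8 (size 4, align 4) → ends 12
flags at 12 (size 1, align 1) → ends 13
pad 3 to align 4 for payload_len
payload_len at 16 (size 4, align 4) → ends 20
ttl at 20 (size 1, align 1) → ends 21
pad 3 to align 8 for src
src at 24 (size 8, align 8) → ends 32
total 32 bytes, alignment 8
data bytes 23, size 32 → padding 9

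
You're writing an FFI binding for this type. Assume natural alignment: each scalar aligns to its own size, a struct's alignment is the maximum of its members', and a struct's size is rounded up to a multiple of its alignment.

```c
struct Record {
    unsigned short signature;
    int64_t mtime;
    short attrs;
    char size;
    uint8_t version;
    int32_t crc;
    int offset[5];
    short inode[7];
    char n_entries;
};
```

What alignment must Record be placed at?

member alignments: signature=2, mtime=8, attrs=2, size=1, version=1, crc=4, offset=4, inode=2, n_entries=1
max = 8

8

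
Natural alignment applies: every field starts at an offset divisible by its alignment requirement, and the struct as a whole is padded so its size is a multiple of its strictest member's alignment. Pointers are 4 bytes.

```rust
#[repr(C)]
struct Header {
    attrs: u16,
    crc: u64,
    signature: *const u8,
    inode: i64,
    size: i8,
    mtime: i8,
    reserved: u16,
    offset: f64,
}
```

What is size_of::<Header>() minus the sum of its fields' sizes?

@0: attrs [2B, align 2] → 2
+6 pad (align 8)
@8: crc [8B, align 8] → 16
@16: signature [4B, align 4] → 20
+4 pad (align 8)
@24: inode [8B, align 8] → 32
@32: size [1B, align 1] → 33
@33: mtime [1B, align 1] → 34
@34: reserved [2B, align 2] → 36
+4 pad (align 8)
@40: offset [8B, align 8] → 48
size 48, align 8
data bytes 34, size 48 → padding 14

14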